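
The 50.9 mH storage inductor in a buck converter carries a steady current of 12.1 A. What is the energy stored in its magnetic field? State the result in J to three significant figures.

Stored magnetic energy: U = ½LI².
U = ½(5.090×10^-2 H)(12.1 A)² = 3.726 J.

U ≈ 3.73 J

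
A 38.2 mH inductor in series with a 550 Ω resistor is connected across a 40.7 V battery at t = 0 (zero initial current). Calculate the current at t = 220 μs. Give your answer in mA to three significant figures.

I ≈ 70.9 mA

τ = L/R = 3.820×10^-2/550 = 6.945×10^-5 s; final current I_∞ = ε/R = 40.7/550 = 7.400×10^-2 A.
I(t) = I_∞(1 − e^(−t/τ)) with t/τ = 3.168.
I = (7.400×10^-2)(1 − e^(−3.168)) = 7.088×10^-2 A.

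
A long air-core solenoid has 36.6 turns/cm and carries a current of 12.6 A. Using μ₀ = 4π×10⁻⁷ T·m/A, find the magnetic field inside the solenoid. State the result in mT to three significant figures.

B ≈ 58.0 mT

Inside a long solenoid, B = μ₀nI.
B = (4π×10⁻⁷)(3.660×10^3 m⁻¹)(12.6 A) = 5.795×10^-2 T.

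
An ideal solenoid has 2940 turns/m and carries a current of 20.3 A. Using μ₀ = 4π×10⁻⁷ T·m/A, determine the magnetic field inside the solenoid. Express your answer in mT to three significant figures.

B ≈ 75.0 mT

Inside a long solenoid, B = μ₀nI.
B = (4π×10⁻⁷)(2.940×10^3 m⁻¹)(20.3 A) = 7.500×10^-2 T.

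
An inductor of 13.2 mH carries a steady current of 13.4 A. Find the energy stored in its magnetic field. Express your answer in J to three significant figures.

U ≈ 1.19 J

Stored magnetic energy: U = ½LI².
U = ½(1.320×10^-2 H)(13.4 A)² = 1.185 J.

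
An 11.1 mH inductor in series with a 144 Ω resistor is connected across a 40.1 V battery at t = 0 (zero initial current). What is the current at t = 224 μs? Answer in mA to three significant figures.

I ≈ 263 mA

τ = L/R = 1.110×10^-2/144 = 7.708×10^-5 s; final current I_∞ = ε/R = 40.1/144 = 0.27847 A.
I(t) = I_∞(1 − e^(−t/τ)) with t/τ = 2.906.
I = (0.27847)(1 − e^(−2.906)) = 0.2632 A.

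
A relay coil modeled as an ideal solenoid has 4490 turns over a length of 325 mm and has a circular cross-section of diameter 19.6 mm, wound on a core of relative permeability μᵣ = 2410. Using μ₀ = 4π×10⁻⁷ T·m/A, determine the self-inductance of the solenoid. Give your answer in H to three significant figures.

A = π(d/2)² = π(9.800×10^-3 m)² = 3.017×10^-4 m².
For a long solenoid, L = μ₀μᵣN²A/ℓ.
L = (4π×10⁻⁷)(2410)(4490)²(3.017×10^-4)/(0.325 m) = 56.68 H.

L ≈ 56.7 H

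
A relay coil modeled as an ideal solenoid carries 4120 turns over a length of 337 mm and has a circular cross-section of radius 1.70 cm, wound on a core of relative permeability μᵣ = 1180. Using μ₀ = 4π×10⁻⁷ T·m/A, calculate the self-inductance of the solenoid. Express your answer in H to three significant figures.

A = πr² = π(1.700×10^-2 m)² = 9.079×10^-4 m².
For a long solenoid, L = μ₀μᵣN²A/ℓ.
L = (4π×10⁻⁷)(1180)(4120)²(9.079×10^-4)/(0.337 m) = 67.81 H.

L ≈ 67.8 H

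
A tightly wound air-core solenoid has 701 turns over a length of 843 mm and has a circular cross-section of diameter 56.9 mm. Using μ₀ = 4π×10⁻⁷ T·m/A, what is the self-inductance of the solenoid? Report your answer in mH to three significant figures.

A = π(d/2)² = π(2.845×10^-2 m)² = 2.543×10^-3 m².
For a long solenoid, L = μ₀N²A/ℓ.
L = (4π×10⁻⁷)(701)²(2.543×10^-3)/(0.843 m) = 1.863×10^-3 H.

L ≈ 1.86 mH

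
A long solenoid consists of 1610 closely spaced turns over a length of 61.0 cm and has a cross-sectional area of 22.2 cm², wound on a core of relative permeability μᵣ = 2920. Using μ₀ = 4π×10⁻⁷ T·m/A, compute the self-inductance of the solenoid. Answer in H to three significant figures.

A = 22.2 cm² = 2.220×10^-3 m².
For a long solenoid, L = μ₀μᵣN²A/ℓ.
L = (4π×10⁻⁷)(2920)(1610)²(2.220×10^-3)/(0.61 m) = 34.62 H.

L ≈ 34.6 H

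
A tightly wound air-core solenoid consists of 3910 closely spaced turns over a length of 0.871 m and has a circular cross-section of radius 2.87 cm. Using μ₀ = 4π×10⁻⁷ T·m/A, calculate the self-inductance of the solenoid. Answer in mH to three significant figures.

L ≈ 57.1 mH

A = πr² = π(2.870×10^-2 m)² = 2.588×10^-3 m².
For a long solenoid, L = μ₀N²A/ℓ.
L = (4π×10⁻⁷)(3910)²(2.588×10^-3)/(0.871 m) = 5.708×10^-2 H.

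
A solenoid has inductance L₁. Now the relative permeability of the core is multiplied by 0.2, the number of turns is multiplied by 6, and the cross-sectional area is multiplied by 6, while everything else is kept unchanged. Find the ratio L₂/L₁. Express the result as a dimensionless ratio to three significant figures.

For a solenoid, L ∝ μᵣN²A/ℓ.
L₂/L₁ = (0.2) × (6)^2 × (6) = 43.2.

L₂/L₁ = 43.2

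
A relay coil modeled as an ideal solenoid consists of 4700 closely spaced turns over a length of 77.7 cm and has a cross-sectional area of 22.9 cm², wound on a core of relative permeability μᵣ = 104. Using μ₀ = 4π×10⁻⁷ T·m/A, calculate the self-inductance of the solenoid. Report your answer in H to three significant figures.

A = 22.9 cm² = 2.290×10^-3 m².
For a long solenoid, L = μ₀μᵣN²A/ℓ.
L = (4π×10⁻⁷)(104)(4700)²(2.290×10^-3)/(0.777 m) = 8.509 H.

L ≈ 8.51 H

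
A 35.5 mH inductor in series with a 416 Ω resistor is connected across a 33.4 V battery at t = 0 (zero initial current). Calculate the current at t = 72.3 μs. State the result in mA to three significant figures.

τ = L/R = 3.550×10^-2/416 = 8.534×10^-5 s; final current I_∞ = ε/R = 33.4/416 = 8.029×10^-2 A.
I(t) = I_∞(1 − e^(−t/τ)) with t/τ = 0.847.
I = (8.029×10^-2)(1 − e^(−0.847)) = 4.588×10^-2 A.

I ≈ 45.9 mA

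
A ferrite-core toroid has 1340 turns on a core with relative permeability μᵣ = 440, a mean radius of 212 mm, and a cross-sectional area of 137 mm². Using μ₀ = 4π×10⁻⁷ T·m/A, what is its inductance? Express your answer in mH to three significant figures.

For a thin toroid, L = μ₀μᵣN²A/(2πR).
L = (4π×10⁻⁷)(440)(1340)²(1.370×10^-4) / (2π×0.212 m) = 0.1021 H.

L ≈ 102 mH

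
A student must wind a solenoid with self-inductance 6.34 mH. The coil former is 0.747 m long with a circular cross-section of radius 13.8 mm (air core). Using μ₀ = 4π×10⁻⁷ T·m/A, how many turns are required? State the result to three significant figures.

A = πr² = π(1.380×10^-2 m)² = 5.983×10^-4 m².
From L = μ₀N²A/ℓ, N = √(Lℓ / (μ₀A)).
N = √[(6.340×10^-3)(0.747) / ((4π×10⁻⁷)×5.983×10^-4)] = √(6.299×10^6) ≈ 2509.8.

N ≈ 2510 turns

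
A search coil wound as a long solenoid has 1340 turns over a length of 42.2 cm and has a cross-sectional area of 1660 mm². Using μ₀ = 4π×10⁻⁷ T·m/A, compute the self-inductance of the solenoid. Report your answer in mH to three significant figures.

A = 1660 mm² = 1.660×10^-3 m².
For a long solenoid, L = μ₀N²A/ℓ.
L = (4π×10⁻⁷)(1340)²(1.660×10^-3)/(0.422 m) = 8.876×10^-3 H.

L ≈ 8.88 mH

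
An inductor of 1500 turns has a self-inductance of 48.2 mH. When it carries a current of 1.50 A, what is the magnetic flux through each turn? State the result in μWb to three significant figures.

Φ_B ≈ 48.2 μWb

From L = NΦ_B/I, the flux per turn is Φ_B = LI/N.
Φ_B = (4.820×10^-2 H)(1.50 A)/1500 = 4.820×10^-5 Wb.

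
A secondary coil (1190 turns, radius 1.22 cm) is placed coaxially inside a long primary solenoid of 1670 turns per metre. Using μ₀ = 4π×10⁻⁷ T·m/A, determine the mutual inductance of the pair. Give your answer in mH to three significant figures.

M ≈ 1.17 mH

The outer solenoid produces a uniform field B₁ = μ₀n₁I₁ across the inner coil,
so the flux linkage is N₂Φ = N₂B₁A₂ = μ₀n₁N₂A₂·I₁, giving M = μ₀n₁N₂A₂.
A₂ = πr² = π(1.220×10^-2 m)² = 4.676×10^-4 m².
M = (4π×10⁻⁷)(1670)(1190)(4.676×10^-4) = 1.168×10^-3 H.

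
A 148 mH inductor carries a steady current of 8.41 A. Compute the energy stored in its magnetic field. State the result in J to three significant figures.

Stored magnetic energy: U = ½LI².
U = ½(0.148 H)(8.41 A)² = 5.234 J.

U ≈ 5.23 J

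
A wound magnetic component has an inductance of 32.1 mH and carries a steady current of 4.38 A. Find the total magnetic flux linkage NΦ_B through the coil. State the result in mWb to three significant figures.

NΦ_B ≈ 141 mWb

From L = NΦ_B/I, the flux linkage is NΦ_B = LI.
NΦ_B = (3.210×10^-2 H)(4.38 A) = 0.1406 Wb.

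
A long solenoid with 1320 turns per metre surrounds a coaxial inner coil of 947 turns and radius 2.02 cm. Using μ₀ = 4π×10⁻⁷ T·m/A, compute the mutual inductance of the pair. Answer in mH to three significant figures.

M ≈ 2.01 mH

The outer solenoid produces a uniform field B₁ = μ₀n₁I₁ across the inner coil,
so the flux linkage is N₂Φ = N₂B₁A₂ = μ₀n₁N₂A₂·I₁, giving M = μ₀n₁N₂A₂.
A₂ = πr² = π(2.020×10^-2 m)² = 1.282×10^-3 m².
M = (4π×10⁻⁷)(1320)(947)(1.282×10^-3) = 2.014×10^-3 H.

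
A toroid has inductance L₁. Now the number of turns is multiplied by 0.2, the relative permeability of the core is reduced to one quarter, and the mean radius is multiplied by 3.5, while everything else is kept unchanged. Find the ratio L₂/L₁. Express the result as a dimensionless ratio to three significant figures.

L₂/L₁ = 0.00286

For a toroid, L ∝ μᵣN²A/R.
L₂/L₁ = (0.2)^2 × (0.25) × (3.5)^-1 = 0.00286.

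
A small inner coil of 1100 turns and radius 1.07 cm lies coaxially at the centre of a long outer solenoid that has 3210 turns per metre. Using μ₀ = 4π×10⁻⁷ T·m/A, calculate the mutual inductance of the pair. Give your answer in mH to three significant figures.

M ≈ 1.60 mH

The outer solenoid produces a uniform field B₁ = μ₀n₁I₁ across the inner coil,
so the flux linkage is N₂Φ = N₂B₁A₂ = μ₀n₁N₂A₂·I₁, giving M = μ₀n₁N₂A₂.
A₂ = πr² = π(1.070×10^-2 m)² = 3.597×10^-4 m².
M = (4π×10⁻⁷)(3210)(1100)(3.597×10^-4) = 1.596×10^-3 H.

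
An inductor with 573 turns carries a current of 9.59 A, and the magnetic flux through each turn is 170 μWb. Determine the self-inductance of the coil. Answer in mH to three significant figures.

Self-inductance is defined by L = NΦ_B/I (flux linkage over current).
L = (573)(1.700×10^-4 Wb)/(9.59 A) = 1.016×10^-2 H.

L ≈ 10.2 mH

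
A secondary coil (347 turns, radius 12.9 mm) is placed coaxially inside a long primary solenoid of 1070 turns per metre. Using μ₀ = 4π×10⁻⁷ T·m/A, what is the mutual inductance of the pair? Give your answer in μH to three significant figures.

The outer solenoid produces a uniform field B₁ = μ₀n₁I₁ across the inner coil,
so the flux linkage is N₂Φ = N₂B₁A₂ = μ₀n₁N₂A₂·I₁, giving M = μ₀n₁N₂A₂.
A₂ = πr² = π(1.290×10^-2 m)² = 5.228×10^-4 m².
M = (4π×10⁻⁷)(1070)(347)(5.228×10^-4) = 2.439×10^-4 H.

M ≈ 244 μH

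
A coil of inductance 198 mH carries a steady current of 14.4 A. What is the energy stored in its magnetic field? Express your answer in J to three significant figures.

Stored magnetic energy: U = ½LI².
U = ½(0.198 H)(14.4 A)² = 20.53 J.

U ≈ 20.5 J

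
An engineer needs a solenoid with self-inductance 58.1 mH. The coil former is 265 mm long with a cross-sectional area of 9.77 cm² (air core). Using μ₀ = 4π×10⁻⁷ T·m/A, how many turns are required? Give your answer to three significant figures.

N ≈ 3540 turns

A = 9.77 cm² = 9.770×10^-4 m².
From L = μ₀N²A/ℓ, N = √(Lℓ / (μ₀A)).
N = √[(5.810×10^-2)(0.265) / ((4π×10⁻⁷)×9.770×10^-4)] = √(1.254×10^7) ≈ 3541.3.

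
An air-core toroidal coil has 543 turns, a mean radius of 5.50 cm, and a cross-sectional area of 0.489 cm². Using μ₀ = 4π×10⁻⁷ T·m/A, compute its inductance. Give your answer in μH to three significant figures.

For a thin toroid, L = μ₀N²A/(2πR).
L = (4π×10⁻⁷)(543)²(4.890×10^-5) / (2π×5.500×10^-2 m) = 5.243×10^-5 H.

L ≈ 52.4 μH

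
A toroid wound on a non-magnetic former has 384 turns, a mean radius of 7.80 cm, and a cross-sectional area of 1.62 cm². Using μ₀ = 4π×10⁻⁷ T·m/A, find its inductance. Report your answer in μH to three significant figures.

For a thin toroid, L = μ₀N²A/(2πR).
L = (4π×10⁻⁷)(384)²(1.620×10^-4) / (2π×7.800×10^-2 m) = 6.125×10^-5 H.

L ≈ 61.3 μH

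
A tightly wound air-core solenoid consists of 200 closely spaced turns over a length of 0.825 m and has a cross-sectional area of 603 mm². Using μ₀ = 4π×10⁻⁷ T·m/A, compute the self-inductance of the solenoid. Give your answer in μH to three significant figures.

A = 603 mm² = 6.030×10^-4 m².
For a long solenoid, L = μ₀N²A/ℓ.
L = (4π×10⁻⁷)(200)²(6.030×10^-4)/(0.825 m) = 3.674×10^-5 H.

L ≈ 36.7 μH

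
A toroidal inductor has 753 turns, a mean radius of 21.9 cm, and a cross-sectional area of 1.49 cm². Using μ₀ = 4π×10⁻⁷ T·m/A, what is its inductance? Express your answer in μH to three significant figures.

For a thin toroid, L = μ₀N²A/(2πR).
L = (4π×10⁻⁷)(753)²(1.490×10^-4) / (2π×0.219 m) = 7.715×10^-5 H.

L ≈ 77.2 μH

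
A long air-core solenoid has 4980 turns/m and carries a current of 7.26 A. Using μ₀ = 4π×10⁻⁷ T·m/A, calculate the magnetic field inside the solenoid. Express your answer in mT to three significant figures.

B ≈ 45.4 mT

Inside a long solenoid, B = μ₀nI.
B = (4π×10⁻⁷)(4.980×10^3 m⁻¹)(7.26 A) = 4.543×10^-2 T.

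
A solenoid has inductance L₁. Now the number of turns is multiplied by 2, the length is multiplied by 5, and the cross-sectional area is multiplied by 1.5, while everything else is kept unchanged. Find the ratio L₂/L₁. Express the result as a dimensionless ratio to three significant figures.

For a solenoid, L ∝ μᵣN²A/ℓ.
L₂/L₁ = (2)^2 × (5)^-1 × (1.5) = 1.20.

L₂/L₁ = 1.20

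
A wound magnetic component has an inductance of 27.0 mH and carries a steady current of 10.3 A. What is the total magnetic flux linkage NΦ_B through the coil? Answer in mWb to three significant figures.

From L = NΦ_B/I, the flux linkage is NΦ_B = LI.
NΦ_B = (2.700×10^-2 H)(10.3 A) = 0.2781 Wb.

NΦ_B ≈ 278 mWb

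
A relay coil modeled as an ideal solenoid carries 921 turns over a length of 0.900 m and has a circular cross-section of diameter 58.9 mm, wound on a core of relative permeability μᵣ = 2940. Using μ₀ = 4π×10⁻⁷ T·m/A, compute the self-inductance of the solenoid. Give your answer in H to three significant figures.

A = π(d/2)² = π(2.945×10^-2 m)² = 2.7247×10^-3 m².
For a long solenoid, L = μ₀μᵣN²A/ℓ.
L = (4π×10⁻⁷)(2940)(921)²(2.7247×10^-3)/(0.9 m) = 9.488 H.

L ≈ 9.49 H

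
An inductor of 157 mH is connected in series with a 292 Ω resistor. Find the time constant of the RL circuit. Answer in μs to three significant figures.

τ = L/R = (0.157 H)/(292 Ω) = 5.377×10^-4 s.

τ ≈ 538 μs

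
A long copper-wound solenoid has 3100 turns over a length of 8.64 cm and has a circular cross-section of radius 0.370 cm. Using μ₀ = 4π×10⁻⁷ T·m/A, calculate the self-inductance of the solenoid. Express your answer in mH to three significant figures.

A = πr² = π(3.700×10^-3 m)² = 4.301×10^-5 m².
For a long solenoid, L = μ₀N²A/ℓ.
L = (4π×10⁻⁷)(3100)²(4.301×10^-5)/(8.640×10^-2 m) = 6.011×10^-3 H.

L ≈ 6.01 mH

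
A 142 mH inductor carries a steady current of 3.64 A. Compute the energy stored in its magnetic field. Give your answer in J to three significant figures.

U ≈ 0.941 J

Stored magnetic energy: U = ½LI².
U = ½(0.142 H)(3.64 A)² = 0.9407 J.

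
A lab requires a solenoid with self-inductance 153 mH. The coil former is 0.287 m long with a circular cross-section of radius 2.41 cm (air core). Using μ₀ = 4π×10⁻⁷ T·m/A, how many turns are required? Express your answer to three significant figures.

A = πr² = π(2.410×10^-2 m)² = 1.8247×10^-3 m².
From L = μ₀N²A/ℓ, N = √(Lℓ / (μ₀A)).
N = √[(0.153)(0.287) / ((4π×10⁻⁷)×1.8247×10^-3)] = √(1.915×10^7) ≈ 4376.1.

N ≈ 4380 turns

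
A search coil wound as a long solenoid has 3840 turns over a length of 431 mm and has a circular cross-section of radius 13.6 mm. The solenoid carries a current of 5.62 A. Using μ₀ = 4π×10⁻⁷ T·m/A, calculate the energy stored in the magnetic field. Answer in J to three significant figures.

A = πr² = π(1.360×10^-2 m)² = 5.811×10^-4 m².
L = μ₀N²A/ℓ = (4π×10⁻⁷)(3840)²(5.811×10^-4)/(0.431) = 2.498×10^-2 H.
U = ½LI² = ½(2.498×10^-2)(5.62)² = 0.3945 J.

U ≈ 0.395 J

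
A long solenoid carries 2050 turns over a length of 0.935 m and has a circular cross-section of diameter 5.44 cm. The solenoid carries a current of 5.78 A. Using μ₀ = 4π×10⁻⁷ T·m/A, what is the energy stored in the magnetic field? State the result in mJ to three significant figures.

U ≈ 219 mJ

A = π(d/2)² = π(2.720×10^-2 m)² = 2.324×10^-3 m².
L = μ₀N²A/ℓ = (4π×10⁻⁷)(2050)²(2.324×10^-3)/(0.935) = 1.313×10^-2 H.
U = ½LI² = ½(1.313×10^-2)(5.78)² = 0.2193 J.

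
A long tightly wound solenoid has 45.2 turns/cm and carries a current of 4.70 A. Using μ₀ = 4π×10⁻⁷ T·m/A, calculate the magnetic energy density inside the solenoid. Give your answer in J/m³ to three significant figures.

B = μ₀nI = (4π×10⁻⁷)(4.520×10^3)(4.70) = 2.670×10^-2 T.
u = B²/(2μ₀) = (2.670×10^-2)²/(2×4π×10⁻⁷) = 283.6 J/m³.

u ≈ 284 J/m³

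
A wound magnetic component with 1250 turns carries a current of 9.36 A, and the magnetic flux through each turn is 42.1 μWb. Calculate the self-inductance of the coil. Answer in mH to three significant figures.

Self-inductance is defined by L = NΦ_B/I (flux linkage over current).
L = (1250)(4.210×10^-5 Wb)/(9.36 A) = 5.622×10^-3 H.

L ≈ 5.62 mH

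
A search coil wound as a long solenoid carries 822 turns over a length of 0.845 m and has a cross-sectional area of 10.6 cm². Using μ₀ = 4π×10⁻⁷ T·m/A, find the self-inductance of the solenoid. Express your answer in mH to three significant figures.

L ≈ 1.07 mH

A = 10.6 cm² = 1.060×10^-3 m².
For a long solenoid, L = μ₀N²A/ℓ.
L = (4π×10⁻⁷)(822)²(1.060×10^-3)/(0.845 m) = 1.065×10^-3 H.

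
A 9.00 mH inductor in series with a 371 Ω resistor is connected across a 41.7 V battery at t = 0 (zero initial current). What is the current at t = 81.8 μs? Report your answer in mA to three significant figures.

τ = L/R = 9.000×10^-3/371 = 2.426×10^-5 s; final current I_∞ = ε/R = 41.7/371 = 0.1124 A.
I(t) = I_∞(1 − e^(−t/τ)) with t/τ = 3.372.
I = (0.1124)(1 − e^(−3.372)) = 0.1085 A.

I ≈ 109 mA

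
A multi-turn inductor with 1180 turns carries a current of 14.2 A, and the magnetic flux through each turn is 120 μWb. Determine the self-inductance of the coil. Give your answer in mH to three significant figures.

L ≈ 9.97 mH

Self-inductance is defined by L = NΦ_B/I (flux linkage over current).
L = (1180)(1.200×10^-4 Wb)/(14.2 A) = 9.972×10^-3 H.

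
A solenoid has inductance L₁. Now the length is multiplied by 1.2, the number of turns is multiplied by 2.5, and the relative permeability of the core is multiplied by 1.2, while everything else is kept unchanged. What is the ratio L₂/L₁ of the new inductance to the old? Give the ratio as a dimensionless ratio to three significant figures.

For a solenoid, L ∝ μᵣN²A/ℓ.
L₂/L₁ = (1.2)^-1 × (2.5)^2 × (1.2) = 6.25.

L₂/L₁ = 6.25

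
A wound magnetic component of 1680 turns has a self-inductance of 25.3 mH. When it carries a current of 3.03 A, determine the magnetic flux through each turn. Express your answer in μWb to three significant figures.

From L = NΦ_B/I, the flux per turn is Φ_B = LI/N.
Φ_B = (2.530×10^-2 H)(3.03 A)/1680 = 4.563×10^-5 Wb.

Φ_B ≈ 45.6 μWb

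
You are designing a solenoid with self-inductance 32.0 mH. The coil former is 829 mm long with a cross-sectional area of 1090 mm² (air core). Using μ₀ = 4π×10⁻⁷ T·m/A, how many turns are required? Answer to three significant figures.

N ≈ 4400 turns

A = 1090 mm² = 1.090×10^-3 m².
From L = μ₀N²A/ℓ, N = √(Lℓ / (μ₀A)).
N = √[(3.200×10^-2)(0.829) / ((4π×10⁻⁷)×1.090×10^-3)] = √(1.937×10^7) ≈ 4400.8.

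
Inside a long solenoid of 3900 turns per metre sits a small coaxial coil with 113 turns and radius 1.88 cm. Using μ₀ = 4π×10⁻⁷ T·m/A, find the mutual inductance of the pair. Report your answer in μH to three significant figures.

The outer solenoid produces a uniform field B₁ = μ₀n₁I₁ across the inner coil,
so the flux linkage is N₂Φ = N₂B₁A₂ = μ₀n₁N₂A₂·I₁, giving M = μ₀n₁N₂A₂.
A₂ = πr² = π(1.880×10^-2 m)² = 1.110×10^-3 m².
M = (4π×10⁻⁷)(3900)(113)(1.110×10^-3) = 6.149×10^-4 H.

M ≈ 615 μH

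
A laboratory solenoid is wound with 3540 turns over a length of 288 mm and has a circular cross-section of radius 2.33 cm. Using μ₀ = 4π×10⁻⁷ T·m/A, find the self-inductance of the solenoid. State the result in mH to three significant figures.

A = πr² = π(2.330×10^-2 m)² = 1.706×10^-3 m².
For a long solenoid, L = μ₀N²A/ℓ.
L = (4π×10⁻⁷)(3540)²(1.706×10^-3)/(0.288 m) = 9.326×10^-2 H.

L ≈ 93.3 mH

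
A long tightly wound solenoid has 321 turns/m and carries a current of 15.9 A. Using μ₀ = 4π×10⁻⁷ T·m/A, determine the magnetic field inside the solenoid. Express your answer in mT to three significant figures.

B ≈ 6.41 mT

Inside a long solenoid, B = μ₀nI.
B = (4π×10⁻⁷)(321 m⁻¹)(15.9 A) = 6.414×10^-3 T.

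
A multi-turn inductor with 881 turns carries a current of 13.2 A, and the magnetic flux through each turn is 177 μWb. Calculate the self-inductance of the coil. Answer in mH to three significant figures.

L ≈ 11.8 mH

Self-inductance is defined by L = NΦ_B/I (flux linkage over current).
L = (881)(1.770×10^-4 Wb)/(13.2 A) = 1.181×10^-2 H.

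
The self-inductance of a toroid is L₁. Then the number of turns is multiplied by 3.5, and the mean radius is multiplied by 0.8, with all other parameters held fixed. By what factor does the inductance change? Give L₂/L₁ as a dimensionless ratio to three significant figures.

L₂/L₁ = 15.3

For a toroid, L ∝ μᵣN²A/R.
L₂/L₁ = (3.5)^2 × (0.8)^-1 = 15.3.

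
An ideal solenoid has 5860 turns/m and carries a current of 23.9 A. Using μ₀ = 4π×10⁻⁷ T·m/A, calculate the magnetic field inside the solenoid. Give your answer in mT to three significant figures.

B ≈ 176 mT

Inside a long solenoid, B = μ₀nI.
B = (4π×10⁻⁷)(5.860×10^3 m⁻¹)(23.9 A) = 0.176 T.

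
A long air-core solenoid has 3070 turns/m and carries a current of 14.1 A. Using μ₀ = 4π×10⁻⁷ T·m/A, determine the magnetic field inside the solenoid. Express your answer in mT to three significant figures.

Inside a long solenoid, B = μ₀nI.
B = (4π×10⁻⁷)(3.070×10^3 m⁻¹)(14.1 A) = 5.440×10^-2 T.

B ≈ 54.4 mT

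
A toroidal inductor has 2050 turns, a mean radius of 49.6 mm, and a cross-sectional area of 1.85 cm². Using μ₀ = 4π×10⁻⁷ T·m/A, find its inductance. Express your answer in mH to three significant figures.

L ≈ 3.13 mH

For a thin toroid, L = μ₀N²A/(2πR).
L = (4π×10⁻⁷)(2050)²(1.850×10^-4) / (2π×4.960×10^-2 m) = 3.1349×10^-3 H.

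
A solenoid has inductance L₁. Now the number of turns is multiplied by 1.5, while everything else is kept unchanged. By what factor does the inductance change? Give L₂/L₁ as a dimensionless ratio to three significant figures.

L₂/L₁ = 2.25

For a solenoid, L ∝ μᵣN²A/ℓ.
L₂/L₁ = (1.5)^2 = 2.25.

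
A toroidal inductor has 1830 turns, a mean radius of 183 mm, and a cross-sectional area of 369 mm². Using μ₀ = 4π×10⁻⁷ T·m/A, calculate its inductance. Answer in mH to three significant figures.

L ≈ 1.35 mH

For a thin toroid, L = μ₀N²A/(2πR).
L = (4π×10⁻⁷)(1830)²(3.690×10^-4) / (2π×0.183 m) = 1.351×10^-3 H.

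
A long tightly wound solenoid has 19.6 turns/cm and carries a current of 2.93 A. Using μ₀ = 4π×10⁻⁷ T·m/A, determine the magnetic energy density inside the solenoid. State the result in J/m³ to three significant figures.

u ≈ 20.7 J/m³

B = μ₀nI = (4π×10⁻⁷)(1.960×10^3)(2.93) = 7.217×10^-3 T.
u = B²/(2μ₀) = (7.217×10^-3)²/(2×4π×10⁻⁷) = 20.72 J/m³.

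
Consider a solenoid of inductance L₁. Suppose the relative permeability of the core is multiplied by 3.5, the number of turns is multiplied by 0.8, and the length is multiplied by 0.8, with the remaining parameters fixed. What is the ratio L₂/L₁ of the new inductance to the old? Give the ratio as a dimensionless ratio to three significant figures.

L₂/L₁ = 2.80

For a solenoid, L ∝ μᵣN²A/ℓ.
L₂/L₁ = (3.5) × (0.8)^2 × (0.8)^-1 = 2.80.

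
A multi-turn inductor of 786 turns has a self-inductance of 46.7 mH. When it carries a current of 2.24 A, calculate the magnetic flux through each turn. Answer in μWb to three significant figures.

Φ_B ≈ 133 μWb

From L = NΦ_B/I, the flux per turn is Φ_B = LI/N.
Φ_B = (4.670×10^-2 H)(2.24 A)/786 = 1.331×10^-4 Wb.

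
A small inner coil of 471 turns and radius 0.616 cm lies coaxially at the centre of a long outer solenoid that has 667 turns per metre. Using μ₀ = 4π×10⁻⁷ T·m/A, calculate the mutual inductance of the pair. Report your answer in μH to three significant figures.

The outer solenoid produces a uniform field B₁ = μ₀n₁I₁ across the inner coil,
so the flux linkage is N₂Φ = N₂B₁A₂ = μ₀n₁N₂A₂·I₁, giving M = μ₀n₁N₂A₂.
A₂ = πr² = π(6.160×10^-3 m)² = 1.192×10^-4 m².
M = (4π×10⁻⁷)(667)(471)(1.192×10^-4) = 4.706×10^-5 H.

M ≈ 47.1 μH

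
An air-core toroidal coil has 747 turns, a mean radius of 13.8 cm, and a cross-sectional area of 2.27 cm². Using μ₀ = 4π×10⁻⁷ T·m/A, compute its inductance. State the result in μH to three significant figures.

L ≈ 184 μH

For a thin toroid, L = μ₀N²A/(2πR).
L = (4π×10⁻⁷)(747)²(2.270×10^-4) / (2π×0.138 m) = 1.836×10^-4 H.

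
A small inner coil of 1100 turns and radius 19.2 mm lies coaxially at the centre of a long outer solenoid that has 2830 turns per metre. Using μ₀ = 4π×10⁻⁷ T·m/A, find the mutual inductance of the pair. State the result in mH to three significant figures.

The outer solenoid produces a uniform field B₁ = μ₀n₁I₁ across the inner coil,
so the flux linkage is N₂Φ = N₂B₁A₂ = μ₀n₁N₂A₂·I₁, giving M = μ₀n₁N₂A₂.
A₂ = πr² = π(1.920×10^-2 m)² = 1.158×10^-3 m².
M = (4π×10⁻⁷)(2830)(1100)(1.158×10^-3) = 4.530×10^-3 H.

M ≈ 4.53 mH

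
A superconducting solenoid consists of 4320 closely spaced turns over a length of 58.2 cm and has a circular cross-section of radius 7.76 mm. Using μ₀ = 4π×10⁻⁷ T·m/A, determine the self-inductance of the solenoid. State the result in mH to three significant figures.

A = πr² = π(7.760×10^-3 m)² = 1.892×10^-4 m².
For a long solenoid, L = μ₀N²A/ℓ.
L = (4π×10⁻⁷)(4320)²(1.892×10^-4)/(0.582 m) = 7.623×10^-3 H.

L ≈ 7.62 mH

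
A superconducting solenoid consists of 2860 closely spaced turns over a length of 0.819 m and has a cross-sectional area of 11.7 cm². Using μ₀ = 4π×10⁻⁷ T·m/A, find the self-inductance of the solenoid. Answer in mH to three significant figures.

A = 11.7 cm² = 1.170×10^-3 m².
For a long solenoid, L = μ₀N²A/ℓ.
L = (4π×10⁻⁷)(2860)²(1.170×10^-3)/(0.819 m) = 1.468×10^-2 H.

L ≈ 14.7 mH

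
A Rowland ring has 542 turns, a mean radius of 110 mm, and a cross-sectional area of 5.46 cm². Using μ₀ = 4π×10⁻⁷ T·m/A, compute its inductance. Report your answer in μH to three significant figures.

For a thin toroid, L = μ₀N²A/(2πR).
L = (4π×10⁻⁷)(542)²(5.460×10^-4) / (2π×0.11 m) = 2.916×10^-4 H.

L ≈ 292 μH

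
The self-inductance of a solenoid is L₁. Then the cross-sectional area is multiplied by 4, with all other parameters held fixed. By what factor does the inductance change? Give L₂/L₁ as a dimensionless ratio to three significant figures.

L₂/L₁ = 4.00

For a solenoid, L ∝ μᵣN²A/ℓ.
L₂/L₁ = (4) = 4.00.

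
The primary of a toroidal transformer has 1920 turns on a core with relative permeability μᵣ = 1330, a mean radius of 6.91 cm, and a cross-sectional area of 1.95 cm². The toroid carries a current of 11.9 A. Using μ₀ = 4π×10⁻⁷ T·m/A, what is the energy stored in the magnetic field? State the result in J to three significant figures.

L = μ₀μᵣN²A/(2πR) = (4π×10⁻⁷)(1330)(1920)²(1.950×10^-4)/(2π×6.910×10^-2) = 2.767 H.
U = ½LI² = ½(2.767)(11.9)² = 195.9 J.

U ≈ 196 J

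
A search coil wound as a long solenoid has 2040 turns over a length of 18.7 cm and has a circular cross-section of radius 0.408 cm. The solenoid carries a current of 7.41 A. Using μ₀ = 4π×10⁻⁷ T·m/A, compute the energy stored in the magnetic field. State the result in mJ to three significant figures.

A = πr² = π(4.080×10^-3 m)² = 5.230×10^-5 m².
L = μ₀N²A/ℓ = (4π×10⁻⁷)(2040)²(5.230×10^-5)/(0.187) = 1.463×10^-3 H.
U = ½LI² = ½(1.463×10^-3)(7.41)² = 4.015×10^-2 J.

U ≈ 40.2 mJ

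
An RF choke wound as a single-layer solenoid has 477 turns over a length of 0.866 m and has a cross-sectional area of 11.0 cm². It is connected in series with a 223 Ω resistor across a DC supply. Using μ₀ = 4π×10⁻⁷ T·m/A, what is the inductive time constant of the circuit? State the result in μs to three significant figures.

A = 11.0 cm² = 1.100×10^-3 m².
L = μ₀N²A/ℓ = (4π×10⁻⁷)(477)²(1.100×10^-3)/(0.866) = 3.632×10^-4 H.
τ = L/R = (3.632×10^-4)/(223) = 1.629×10^-6 s.

τ ≈ 1.63 μs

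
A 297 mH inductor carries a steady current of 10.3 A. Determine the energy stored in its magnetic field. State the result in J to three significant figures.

U ≈ 15.8 J

Stored magnetic energy: U = ½LI².
U = ½(0.297 H)(10.3 A)² = 15.75 J.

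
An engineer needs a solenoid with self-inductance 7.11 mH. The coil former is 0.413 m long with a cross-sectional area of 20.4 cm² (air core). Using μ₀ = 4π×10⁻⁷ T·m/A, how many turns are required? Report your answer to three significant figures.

N ≈ 1070 turns

A = 20.4 cm² = 2.040×10^-3 m².
From L = μ₀N²A/ℓ, N = √(Lℓ / (μ₀A)).
N = √[(7.110×10^-3)(0.413) / ((4π×10⁻⁷)×2.040×10^-3)] = √(1.145×10^6) ≈ 1070.3.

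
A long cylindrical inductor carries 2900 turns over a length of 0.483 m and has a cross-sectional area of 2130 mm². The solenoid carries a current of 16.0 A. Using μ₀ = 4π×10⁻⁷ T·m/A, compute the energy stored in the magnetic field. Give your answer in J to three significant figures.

A = 2130 mm² = 2.130×10^-3 m².
L = μ₀N²A/ℓ = (4π×10⁻⁷)(2900)²(2.130×10^-3)/(0.483) = 4.661×10^-2 H.
U = ½LI² = ½(4.661×10^-2)(16.0)² = 5.966 J.

U ≈ 5.97 J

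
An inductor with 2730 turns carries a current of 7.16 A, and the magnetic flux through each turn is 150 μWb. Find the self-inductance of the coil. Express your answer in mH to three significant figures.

L ≈ 57.2 mH

Self-inductance is defined by L = NΦ_B/I (flux linkage over current).
L = (2730)(1.500×10^-4 Wb)/(7.16 A) = 5.719×10^-2 H.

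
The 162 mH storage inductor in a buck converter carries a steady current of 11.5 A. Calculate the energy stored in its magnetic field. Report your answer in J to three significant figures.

U ≈ 10.7 J

Stored magnetic energy: U = ½LI².
U = ½(0.162 H)(11.5 A)² = 10.71 J.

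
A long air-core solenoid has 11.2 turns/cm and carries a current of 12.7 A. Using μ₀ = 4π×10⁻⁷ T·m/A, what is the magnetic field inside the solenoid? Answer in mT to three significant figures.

Inside a long solenoid, B = μ₀nI.
B = (4π×10⁻⁷)(1.120×10^3 m⁻¹)(12.7 A) = 1.787×10^-2 T.

B ≈ 17.9 mT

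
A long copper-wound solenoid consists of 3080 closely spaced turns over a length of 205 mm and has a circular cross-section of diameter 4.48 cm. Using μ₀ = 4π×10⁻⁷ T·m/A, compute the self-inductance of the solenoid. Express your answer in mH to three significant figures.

L ≈ 91.7 mH

A = π(d/2)² = π(2.240×10^-2 m)² = 1.576×10^-3 m².
For a long solenoid, L = μ₀N²A/ℓ.
L = (4π×10⁻⁷)(3080)²(1.576×10^-3)/(0.205 m) = 9.166×10^-2 H.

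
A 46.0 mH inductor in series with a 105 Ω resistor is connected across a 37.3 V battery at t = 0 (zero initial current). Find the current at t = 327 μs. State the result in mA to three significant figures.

I ≈ 187 mA

τ = L/R = 4.600×10^-2/105 = 4.381×10^-4 s; final current I_∞ = ε/R = 37.3/105 = 0.3552 A.
I(t) = I_∞(1 − e^(−t/τ)) with t/τ = 0.746.
I = (0.3552)(1 − e^(−0.746)) = 0.1868 A.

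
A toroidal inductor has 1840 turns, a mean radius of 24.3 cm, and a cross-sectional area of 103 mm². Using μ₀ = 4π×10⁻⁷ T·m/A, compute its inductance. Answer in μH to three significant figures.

For a thin toroid, L = μ₀N²A/(2πR).
L = (4π×10⁻⁷)(1840)²(1.030×10^-4) / (2π×0.243 m) = 2.870×10^-4 H.

L ≈ 287 μH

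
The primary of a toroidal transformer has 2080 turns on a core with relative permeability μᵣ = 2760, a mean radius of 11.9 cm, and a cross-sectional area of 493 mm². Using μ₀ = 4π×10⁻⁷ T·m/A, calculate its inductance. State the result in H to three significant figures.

For a thin toroid, L = μ₀μᵣN²A/(2πR).
L = (4π×10⁻⁷)(2760)(2080)²(4.930×10^-4) / (2π×0.119 m) = 9.894 H.

L ≈ 9.89 H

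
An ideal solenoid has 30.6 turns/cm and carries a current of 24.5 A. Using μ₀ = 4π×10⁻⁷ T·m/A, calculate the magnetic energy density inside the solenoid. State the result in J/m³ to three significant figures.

B = μ₀nI = (4π×10⁻⁷)(3.060×10^3)(24.5) = 9.421×10^-2 T.
u = B²/(2μ₀) = (9.421×10^-2)²/(2×4π×10⁻⁷) = 3.531×10^3 J/m³.

u ≈ 3530 J/m³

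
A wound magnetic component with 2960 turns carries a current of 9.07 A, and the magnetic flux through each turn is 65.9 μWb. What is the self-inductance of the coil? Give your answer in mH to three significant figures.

Self-inductance is defined by L = NΦ_B/I (flux linkage over current).
L = (2960)(6.590×10^-5 Wb)/(9.07 A) = 2.151×10^-2 H.

L ≈ 21.5 mH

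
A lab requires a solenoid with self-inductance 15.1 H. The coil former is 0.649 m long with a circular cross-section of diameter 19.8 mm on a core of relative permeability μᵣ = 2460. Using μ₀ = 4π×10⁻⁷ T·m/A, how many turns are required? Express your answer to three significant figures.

N ≈ 3210 turns

A = π(d/2)² = π(9.900×10^-3 m)² = 3.079×10^-4 m².
From L = μ₀μᵣN²A/ℓ, N = √(Lℓ / (μ₀μᵣA)).
N = √[(15.1)(0.649) / ((4π×10⁻⁷)(2460)×3.079×10^-4)] = √(1.030×10^7) ≈ 3208.7.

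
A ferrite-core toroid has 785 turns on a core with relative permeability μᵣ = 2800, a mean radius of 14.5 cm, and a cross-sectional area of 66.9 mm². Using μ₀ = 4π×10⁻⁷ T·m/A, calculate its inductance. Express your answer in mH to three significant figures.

For a thin toroid, L = μ₀μᵣN²A/(2πR).
L = (4π×10⁻⁷)(2800)(785)²(6.690×10^-5) / (2π×0.145 m) = 0.1592 H.

L ≈ 159 mH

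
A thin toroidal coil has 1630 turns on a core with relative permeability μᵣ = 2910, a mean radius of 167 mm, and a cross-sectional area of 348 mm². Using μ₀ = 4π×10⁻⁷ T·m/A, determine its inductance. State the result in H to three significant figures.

L ≈ 3.22 H

For a thin toroid, L = μ₀μᵣN²A/(2πR).
L = (4π×10⁻⁷)(2910)(1630)²(3.480×10^-4) / (2π×0.167 m) = 3.222 H.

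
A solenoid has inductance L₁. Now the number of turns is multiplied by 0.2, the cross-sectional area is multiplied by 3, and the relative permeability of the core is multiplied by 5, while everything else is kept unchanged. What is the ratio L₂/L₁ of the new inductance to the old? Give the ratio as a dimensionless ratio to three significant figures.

For a solenoid, L ∝ μᵣN²A/ℓ.
L₂/L₁ = (0.2)^2 × (3) × (5) = 0.600.

L₂/L₁ = 0.600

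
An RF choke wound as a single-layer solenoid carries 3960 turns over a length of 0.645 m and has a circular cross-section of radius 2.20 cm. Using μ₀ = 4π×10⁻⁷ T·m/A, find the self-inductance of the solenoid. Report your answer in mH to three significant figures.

A = πr² = π(2.200×10^-2 m)² = 1.521×10^-3 m².
For a long solenoid, L = μ₀N²A/ℓ.
L = (4π×10⁻⁷)(3960)²(1.521×10^-3)/(0.645 m) = 4.646×10^-2 H.

L ≈ 46.5 mH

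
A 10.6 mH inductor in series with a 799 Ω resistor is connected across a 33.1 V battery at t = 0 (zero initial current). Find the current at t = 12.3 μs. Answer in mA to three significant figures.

τ = L/R = 1.060×10^-2/799 = 1.327×10^-5 s; final current I_∞ = ε/R = 33.1/799 = 4.143×10^-2 A.
I(t) = I_∞(1 − e^(−t/τ)) with t/τ = 0.927.
I = (4.143×10^-2)(1 − e^(−0.927)) = 2.503×10^-2 A.

I ≈ 25.0 mA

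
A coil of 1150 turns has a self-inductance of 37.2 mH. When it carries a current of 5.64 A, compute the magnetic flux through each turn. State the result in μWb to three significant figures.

From L = NΦ_B/I, the flux per turn is Φ_B = LI/N.
Φ_B = (3.720×10^-2 H)(5.64 A)/1150 = 1.824×10^-4 Wb.

Φ_B ≈ 182 μWb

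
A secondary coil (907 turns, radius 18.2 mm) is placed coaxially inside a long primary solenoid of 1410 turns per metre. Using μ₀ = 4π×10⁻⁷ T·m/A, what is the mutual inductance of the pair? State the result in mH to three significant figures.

M ≈ 1.67 mH

The outer solenoid produces a uniform field B₁ = μ₀n₁I₁ across the inner coil,
so the flux linkage is N₂Φ = N₂B₁A₂ = μ₀n₁N₂A₂·I₁, giving M = μ₀n₁N₂A₂.
A₂ = πr² = π(1.820×10^-2 m)² = 1.041×10^-3 m².
M = (4π×10⁻⁷)(1410)(907)(1.041×10^-3) = 1.672×10^-3 H.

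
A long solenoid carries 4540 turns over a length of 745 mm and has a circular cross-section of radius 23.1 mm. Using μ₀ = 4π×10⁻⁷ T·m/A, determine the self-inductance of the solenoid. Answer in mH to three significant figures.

L ≈ 58.3 mH

A = πr² = π(2.310×10^-2 m)² = 1.676×10^-3 m².
For a long solenoid, L = μ₀N²A/ℓ.
L = (4π×10⁻⁷)(4540)²(1.676×10^-3)/(0.745 m) = 5.828×10^-2 H.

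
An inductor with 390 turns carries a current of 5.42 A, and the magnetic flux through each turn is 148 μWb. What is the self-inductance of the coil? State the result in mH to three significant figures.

Self-inductance is defined by L = NΦ_B/I (flux linkage over current).
L = (390)(1.480×10^-4 Wb)/(5.42 A) = 1.0649×10^-2 H.

L ≈ 10.6 mH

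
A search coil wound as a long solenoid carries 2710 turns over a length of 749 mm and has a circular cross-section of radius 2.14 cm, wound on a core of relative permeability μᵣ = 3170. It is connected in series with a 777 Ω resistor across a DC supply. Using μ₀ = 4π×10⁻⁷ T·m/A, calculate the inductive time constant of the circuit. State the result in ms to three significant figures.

τ ≈ 72.3 ms

A = πr² = π(2.140×10^-2 m)² = 1.439×10^-3 m².
L = μ₀μᵣN²A/ℓ = (4π×10⁻⁷)(3170)(2710)²(1.439×10^-3)/(0.749) = 56.2 H.
τ = L/R = (56.2)/(777) = 7.232×10^-2 s.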